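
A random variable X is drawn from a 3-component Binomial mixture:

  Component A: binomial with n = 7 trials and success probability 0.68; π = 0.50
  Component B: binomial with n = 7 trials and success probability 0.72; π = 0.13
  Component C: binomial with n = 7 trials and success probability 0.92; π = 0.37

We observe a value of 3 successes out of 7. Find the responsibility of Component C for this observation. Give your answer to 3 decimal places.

Posterior ∝ prior × likelihood, so P(k | x) ∝ π_k f_k(x); normalise over all components.
Component likelihoods at x = 3 successes out of 7:
  p_A = 0.115397
  p_B = 0.0802967
  p_C = 0.00111633
Prior × likelihood for each component:
  π_A·p_A = 0.50 × 0.115397 = 0.0576985
  π_B·p_B = 0.13 × 0.0802967 = 0.0104386
  π_C·p_C = 0.37 × 0.00111633 = 0.000413041
Marginal: 0.0576985 + 0.0104386 + 0.000413041 = 0.0685501
P(Component C | x) ≈ 0.006

0.006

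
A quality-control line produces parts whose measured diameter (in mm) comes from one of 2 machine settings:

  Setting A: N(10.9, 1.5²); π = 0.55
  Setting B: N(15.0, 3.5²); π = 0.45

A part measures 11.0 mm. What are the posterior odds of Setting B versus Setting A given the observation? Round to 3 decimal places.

The posterior odds equal the prior odds times the likelihood ratio: (P(Z=i)/P(Z=j))·(f_i(x)/f_j(x)).
Component likelihoods at x = 11.0 mm:
  p_A = (1/(1.5·√(2π)))·exp(−(11.0−10.9)²/(2·1.5²)) = 0.265962·exp(-0.00222) = 0.265371
  p_B = (1/(3.5·√(2π)))·exp(−(11.0−15.0)²/(2·3.5²)) = 0.113984·exp(-0.65306) = 0.0593227
0.0266952 / 0.145954 ≈ 0.183

0.183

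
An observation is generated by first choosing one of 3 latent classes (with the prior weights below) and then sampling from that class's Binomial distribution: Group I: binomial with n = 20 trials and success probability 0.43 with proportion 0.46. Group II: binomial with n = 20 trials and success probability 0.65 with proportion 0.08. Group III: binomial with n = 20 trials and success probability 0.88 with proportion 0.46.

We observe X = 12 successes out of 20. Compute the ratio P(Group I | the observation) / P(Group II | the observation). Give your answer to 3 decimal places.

The posterior odds equal the prior odds times the likelihood ratio: (P(Z=i)/P(Z=j))·(f_i(x)/f_j(x)).
Evaluate each component's likelihood at the observed value:
  p_I = 0.0560903
  p_II = 0.161351
  p_III = 0.00116818
0.0258015 / 0.0129081 ≈ 1.999

1.999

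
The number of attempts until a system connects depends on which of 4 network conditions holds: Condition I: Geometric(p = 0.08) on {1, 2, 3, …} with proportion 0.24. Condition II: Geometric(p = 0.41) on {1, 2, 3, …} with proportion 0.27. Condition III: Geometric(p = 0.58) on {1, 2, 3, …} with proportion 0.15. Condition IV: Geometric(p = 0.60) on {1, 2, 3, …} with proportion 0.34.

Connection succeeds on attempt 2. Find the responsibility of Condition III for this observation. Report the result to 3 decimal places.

0.182

Posterior ∝ prior × likelihood, so P(k | x) ∝ P(Z=k) f_k(x); normalise over all components.
Geometric probabilities:
  f_I = 0.0736
  f_II = 0.2419
  f_III = 0.2436
  f_IV = 0.24
Multiply by the mixture weights:
  P(Z=I)·f_I = 0.24 × 0.0736 = 0.017664
  P(Z=II)·f_II = 0.27 × 0.2419 = 0.065313
  P(Z=III)·f_III = 0.15 × 0.2436 = 0.03654
  P(Z=IV)·f_IV = 0.34 × 0.24 = 0.0816
Normaliser: 0.017664 + 0.065313 + 0.03654 + 0.0816 = 0.201117
Responsibility of Condition III: 0.03654 / 0.201117 ≈ 0.182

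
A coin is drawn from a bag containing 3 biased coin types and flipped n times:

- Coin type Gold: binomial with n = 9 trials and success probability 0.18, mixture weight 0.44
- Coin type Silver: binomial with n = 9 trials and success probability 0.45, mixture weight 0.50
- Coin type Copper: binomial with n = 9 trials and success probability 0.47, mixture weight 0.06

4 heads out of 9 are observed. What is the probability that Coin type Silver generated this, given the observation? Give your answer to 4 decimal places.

The responsibility of component k is P(Z=k) f_k(x) divided by Σ_j P(Z=j) f_j(x).
Evaluate each component's likelihood at the observed value:
  f_Gold = C(9,4)·0.18^4·0.82^5 = 126·0.00104976·0.37074 = 0.0490377
  f_Silver = C(9,4)·0.45^4·0.55^5 = 126·0.0410063·0.0503284 = 0.260036
  f_Copper = C(9,4)·0.47^4·0.53^5 = 126·0.0487968·0.0418195 = 0.257123
Multiply by the mixture weights:
  P(Z=Gold)·f_Gold = 0.44 × 0.0490377 = 0.0215766
  P(Z=Silver)·f_Silver = 0.50 × 0.260036 = 0.130018
  P(Z=Copper)·f_Copper = 0.06 × 0.257123 = 0.0154274
Sum: 0.0215766 + 0.130018 + 0.0154274 = 0.167022
P(Coin type Silver | the observation) ≈ 0.7784

0.7784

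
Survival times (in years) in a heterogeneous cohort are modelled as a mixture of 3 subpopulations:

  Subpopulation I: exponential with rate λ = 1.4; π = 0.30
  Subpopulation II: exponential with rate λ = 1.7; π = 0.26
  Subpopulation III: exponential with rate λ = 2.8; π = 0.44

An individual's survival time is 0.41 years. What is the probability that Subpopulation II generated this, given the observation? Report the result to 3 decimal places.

P(component k | x) = π_k·f_k(x) / marginal(x), where marginal(x) = Σ_j π_j·f_j(x).
Component likelihoods at x = 0.41 years:
  p_I = 1.4·e^(−1.4·0.41) = 1.4·e^(−0.5740) = 0.788575
  p_II = 1.7·e^(−1.7·0.41) = 1.7·e^(−0.6970) = 0.846731
  p_III = 2.8·e^(−2.8·0.41) = 2.8·e^(−1.1480) = 0.888358
Weight by the priors:
  π_I·p_I = 0.30 × 0.788575 = 0.236572
  π_II·p_II = 0.26 × 0.846731 = 0.22015
  π_III·p_III = 0.44 × 0.888358 = 0.390877
Sum: 0.236572 + 0.22015 + 0.390877 = 0.8476
P(Subpopulation II | x) = 0.22015 / 0.8476 ≈ 0.260

0.260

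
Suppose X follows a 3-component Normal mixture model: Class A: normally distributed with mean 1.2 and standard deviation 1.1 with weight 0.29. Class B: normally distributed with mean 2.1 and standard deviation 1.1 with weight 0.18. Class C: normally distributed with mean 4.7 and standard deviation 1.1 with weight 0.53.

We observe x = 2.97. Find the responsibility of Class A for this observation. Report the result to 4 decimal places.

By Bayes' theorem, P(k | x) = w_k f_k(x) / Σ_j w_j f_j(x).
Evaluate each component's likelihood at the observed value:
  f_A = (1/(1.1·√(2π)))·exp(−(2.97−1.2)²/(2·1.1²)) = 0.362675·exp(-1.29459) = 0.0993769
  f_B = (1/(1.1·√(2π)))·exp(−(2.97−2.1)²/(2·1.1²)) = 0.362675·exp(-0.31277) = 0.265267
  f_C = (1/(1.1·√(2π)))·exp(−(2.97−4.7)²/(2·1.1²)) = 0.362675·exp(-1.23674) = 0.105296
Multiply by the mixture weights:
  w_A·f_A = 0.29 × 0.0993769 = 0.0288193
  w_B·f_B = 0.18 × 0.265267 = 0.0477481
  w_C·f_C = 0.53 × 0.105296 = 0.0558066
Denominator: 0.0288193 + 0.0477481 + 0.0558066 = 0.132374
So the posterior for Class A is 0.0288193 / 0.132374 ≈ 0.2177.

0.2177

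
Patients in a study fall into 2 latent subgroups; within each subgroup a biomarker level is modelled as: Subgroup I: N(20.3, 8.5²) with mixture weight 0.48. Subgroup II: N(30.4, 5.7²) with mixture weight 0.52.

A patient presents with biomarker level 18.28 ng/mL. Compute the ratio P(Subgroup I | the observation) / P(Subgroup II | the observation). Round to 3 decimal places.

Only the two components matter; the odds are (P(Z=i) f_i(x)) / (P(Z=j) f_j(x)).
Evaluate each component's likelihood at the observed value:
  p_I = (1/(8.5·√(2π)))·exp(−(18.28−20.3)²/(2·8.5²)) = 0.046934·exp(-0.02824) = 0.0456276
  p_II = (1/(5.7·√(2π)))·exp(−(18.28−30.4)²/(2·5.7²)) = 0.069990·exp(-2.26061) = 0.00729903
0.0219012 / 0.00379549 ≈ 5.770

5.770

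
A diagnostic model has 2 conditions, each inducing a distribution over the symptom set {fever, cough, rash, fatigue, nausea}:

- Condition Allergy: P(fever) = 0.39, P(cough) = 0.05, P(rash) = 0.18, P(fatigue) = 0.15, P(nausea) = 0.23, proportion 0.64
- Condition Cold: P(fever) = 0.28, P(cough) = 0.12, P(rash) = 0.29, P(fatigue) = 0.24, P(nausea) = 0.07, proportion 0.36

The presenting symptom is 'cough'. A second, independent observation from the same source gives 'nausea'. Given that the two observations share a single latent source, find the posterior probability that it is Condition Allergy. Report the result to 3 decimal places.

0.709

Posterior ∝ prior × likelihood, so P(k | x) ∝ P(Z=k) f_k(x); normalise over all components.
Since both observations come from the same component, the likelihood for component k is f_k(x₁)·f_k(x₂).
  p_Allergy = [0.05] × [0.23] = 0.0115
  p_Cold = [0.12] × [0.07] = 0.0084
Prior × likelihood for each component:
  P(Z=Allergy)·p_Allergy = 0.64 × 0.0115 = 0.00736
  P(Z=Cold)·p_Cold = 0.36 × 0.0084 = 0.003024
Evidence: 0.00736 + 0.003024 = 0.010384
P(Condition Allergy | data) = 0.00736 / 0.010384 ≈ 0.709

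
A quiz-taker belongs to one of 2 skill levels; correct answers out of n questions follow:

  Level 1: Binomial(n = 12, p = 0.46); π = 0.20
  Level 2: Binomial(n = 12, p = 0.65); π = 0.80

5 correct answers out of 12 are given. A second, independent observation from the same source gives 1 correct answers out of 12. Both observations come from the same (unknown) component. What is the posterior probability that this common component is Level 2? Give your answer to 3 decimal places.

0.013

The responsibility of component k is π_k f_k(x) divided by Σ_j π_j f_j(x).
Since both observations come from the same component, the likelihood for component k is f_k(x₁)·f_k(x₂).
  f_1 = [0.218409] × [0.0062845] = 0.00137259
  f_2 = [0.0591246] × [7.53083e-05] = 4.45258e-06
Unnormalised posteriors:
  π_1·f_1 = 0.20 × 0.00137259 = 0.000274518
  π_2·f_2 = 0.80 × 4.45258e-06 = 3.56206e-06
Denominator: 0.000274518 + 3.56206e-06 = 0.00027808
So the posterior for Level 2 is 3.56206e-06 / 0.00027808 ≈ 0.013.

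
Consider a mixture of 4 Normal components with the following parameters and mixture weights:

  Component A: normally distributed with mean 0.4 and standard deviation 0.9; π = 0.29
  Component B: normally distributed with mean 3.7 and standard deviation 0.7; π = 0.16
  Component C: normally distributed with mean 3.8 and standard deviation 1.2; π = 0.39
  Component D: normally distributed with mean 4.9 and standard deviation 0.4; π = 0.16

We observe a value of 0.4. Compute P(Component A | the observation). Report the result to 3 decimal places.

Posterior ∝ prior × likelihood, so P(k | x) ∝ π_k f_k(x); normalise over all components.
Component likelihoods at x = 0.4:
  L_A = (1/(0.9·√(2π)))·exp(−(0.4−0.4)²/(2·0.9²)) = 0.443269·exp(-0.00000) = 0.443269
  L_B = (1/(0.7·√(2π)))·exp(−(0.4−3.7)²/(2·0.7²)) = 0.569918·exp(-11.11224) = 8.50796e-06
  L_C = (1/(1.2·√(2π)))·exp(−(0.4−3.8)²/(2·1.2²)) = 0.332452·exp(-4.01389) = 0.00600508
  L_D = (1/(0.4·√(2π)))·exp(−(0.4−4.9)²/(2·0.4²)) = 0.997356·exp(-63.28125) = 3.2821e-28
Prior × likelihood for each component:
  π_A·L_A = 0.29 × 0.443269 = 0.128548
  π_B·L_B = 0.16 × 8.50796e-06 = 1.36127e-06
  π_C·L_C = 0.39 × 0.00600508 = 0.00234198
  π_D·L_D = 0.16 × 3.2821e-28 = 5.25137e-29
Sum: 0.128548 + 1.36127e-06 + 0.00234198 + 5.25137e-29 = 0.130891
So the posterior for Component A is 0.128548 / 0.130891 ≈ 0.982.

0.982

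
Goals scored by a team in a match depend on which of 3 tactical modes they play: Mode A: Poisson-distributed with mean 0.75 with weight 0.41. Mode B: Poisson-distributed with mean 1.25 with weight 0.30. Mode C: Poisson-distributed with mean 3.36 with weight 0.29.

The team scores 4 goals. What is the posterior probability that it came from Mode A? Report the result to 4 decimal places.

Apply Bayes' rule: the posterior for each component is proportional to its prior times its likelihood at x.
Poisson probabilities:
  L_A = e^(−0.75)·0.75^4/4! = 0.00622749
  L_B = e^(−1.25)·1.25^4/4! = 0.0291448
  L_C = e^(−3.36)·3.36^4/4! = 0.184466
Prior × likelihood for each component:
  π_A·L_A = 0.41 × 0.00622749 = 0.00255327
  π_B·L_B = 0.30 × 0.0291448 = 0.00874343
  π_C·L_C = 0.29 × 0.184466 = 0.0534951
Normaliser: 0.00255327 + 0.00874343 + 0.0534951 = 0.0647919
P(Mode A | x) = 0.00255327 / 0.0647919 ≈ 0.0394

0.0394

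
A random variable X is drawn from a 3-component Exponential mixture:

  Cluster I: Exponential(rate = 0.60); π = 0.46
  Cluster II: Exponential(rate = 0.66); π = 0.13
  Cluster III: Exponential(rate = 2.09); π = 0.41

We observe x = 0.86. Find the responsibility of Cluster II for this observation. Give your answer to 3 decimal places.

Apply Bayes' rule: the posterior for each component is proportional to its prior times its likelihood at x.
Evaluate each component's likelihood at the observed value:
  p_I = 0.358142
  p_II = 0.374144
  p_III = 0.346374
Weight by the priors:
  P(Z=I)·p_I = 0.46 × 0.358142 = 0.164745
  P(Z=II)·p_II = 0.13 × 0.374144 = 0.0486387
  P(Z=III)·p_III = 0.41 × 0.346374 = 0.142013
Normaliser: 0.164745 + 0.0486387 + 0.142013 = 0.355397
P(Cluster II | the observation) = 0.0486387 / 0.355397 ≈ 0.137

0.137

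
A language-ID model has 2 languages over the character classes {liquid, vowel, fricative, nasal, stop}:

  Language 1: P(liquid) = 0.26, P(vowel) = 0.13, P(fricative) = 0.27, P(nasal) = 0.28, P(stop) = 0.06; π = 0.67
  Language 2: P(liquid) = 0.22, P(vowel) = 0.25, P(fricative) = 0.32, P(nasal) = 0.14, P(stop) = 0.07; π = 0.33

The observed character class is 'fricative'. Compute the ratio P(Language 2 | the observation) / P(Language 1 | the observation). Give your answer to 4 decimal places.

0.5837

Posterior odds = (π_i f_i(x)) / (π_j f_j(x)); the normalising sum cancels.
Categorical probabilities:
  f_1 = P(fricative | comp) = 0.27
  f_2 = P(fricative | comp) = 0.32
Odds = (0.33/0.67) × (0.32/0.27) = 0.492537 × 1.18519 ≈ 0.5837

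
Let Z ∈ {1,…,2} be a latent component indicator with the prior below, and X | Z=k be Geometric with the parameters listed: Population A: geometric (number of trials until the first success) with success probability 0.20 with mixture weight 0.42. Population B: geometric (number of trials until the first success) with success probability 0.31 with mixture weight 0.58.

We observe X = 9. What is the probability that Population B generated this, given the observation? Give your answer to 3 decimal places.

0.396

P(component k | x) = π_k·f_k(x) / marginal(x), where marginal(x) = Σ_j π_j·f_j(x).
Evaluate each component's likelihood at the observed value:
  L_A = 0.0335544
  L_B = 0.0159277
Weight by the priors:
  π_A·L_A = 0.42 × 0.0335544 = 0.0140929
  π_B·L_B = 0.58 × 0.0159277 = 0.00923809
Denominator: 0.0140929 + 0.00923809 = 0.023331
So the posterior for Population B is 0.00923809 / 0.023331 ≈ 0.396.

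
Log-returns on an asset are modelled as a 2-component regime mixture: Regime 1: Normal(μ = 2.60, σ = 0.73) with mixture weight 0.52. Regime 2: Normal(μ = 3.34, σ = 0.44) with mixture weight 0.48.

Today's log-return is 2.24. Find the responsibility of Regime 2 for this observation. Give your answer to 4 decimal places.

P(component k | x) = w_k·f_k(x) / marginal(x), where marginal(x) = Σ_j w_j·f_j(x).
Component likelihoods at x = 2.24:
  p_1 = (1/(0.73·√(2π)))·exp(−(2.24−2.60)²/(2·0.73²)) = 0.546496·exp(-0.12160) = 0.483924
  p_2 = (1/(0.44·√(2π)))·exp(−(2.24−3.34)²/(2·0.44²)) = 0.906687·exp(-3.12500) = 0.039837
Multiply by the mixture weights:
  w_1·p_1 = 0.52 × 0.483924 = 0.251641
  w_2·p_2 = 0.48 × 0.039837 = 0.0191218
Evidence: 0.251641 + 0.0191218 = 0.270762
P(Regime 2 | the observation) ≈ 0.0706

0.0706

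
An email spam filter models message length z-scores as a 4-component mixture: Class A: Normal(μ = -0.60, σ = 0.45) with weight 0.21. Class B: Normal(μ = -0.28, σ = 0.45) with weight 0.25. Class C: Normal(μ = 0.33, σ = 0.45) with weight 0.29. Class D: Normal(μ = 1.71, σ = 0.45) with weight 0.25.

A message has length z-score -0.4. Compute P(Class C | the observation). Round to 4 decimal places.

By Bayes' theorem, P(k | x) = w_k f_k(x) / Σ_j w_j f_j(x).
Component likelihoods at x = -0.4:
  L_A = (1/(0.45·√(2π)))·exp(−(-0.4−-0.60)²/(2·0.45²)) = 0.886538·exp(-0.09877) = 0.803164
  L_B = (1/(0.45·√(2π)))·exp(−(-0.4−-0.28)²/(2·0.45²)) = 0.886538·exp(-0.03556) = 0.855571
  L_C = (1/(0.45·√(2π)))·exp(−(-0.4−0.33)²/(2·0.45²)) = 0.886538·exp(-1.31580) = 0.237822
  L_D = (1/(0.45·√(2π)))·exp(−(-0.4−1.71)²/(2·0.45²)) = 0.886538·exp(-10.99284) = 1.49131e-05
Prior × likelihood for each component:
  w_A·L_A = 0.21 × 0.803164 = 0.168664
  w_B·L_B = 0.25 × 0.855571 = 0.213893
  w_C·L_C = 0.29 × 0.237822 = 0.0689683
  w_D·L_D = 0.25 × 1.49131e-05 = 3.72828e-06
Marginal: 0.168664 + 0.213893 + 0.0689683 + 3.72828e-06 = 0.451529
P(Class C | the observation) = 0.0689683 / 0.451529 ≈ 0.1527

0.1527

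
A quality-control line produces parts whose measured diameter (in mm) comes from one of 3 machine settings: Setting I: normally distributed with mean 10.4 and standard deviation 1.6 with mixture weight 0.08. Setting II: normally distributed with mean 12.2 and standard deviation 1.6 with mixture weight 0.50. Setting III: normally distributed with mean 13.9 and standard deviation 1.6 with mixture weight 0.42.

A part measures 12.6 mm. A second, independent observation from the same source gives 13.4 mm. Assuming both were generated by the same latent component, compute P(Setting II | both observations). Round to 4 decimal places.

0.5553

By Bayes' theorem, P(k | x) = π_k f_k(x) / Σ_j π_j f_j(x).
Since both observations come from the same component, the likelihood for component k is f_k(x₁)·f_k(x₂).
  f_I = [(1/(1.6·√(2π)))·exp(−(12.6−10.4)²/(2·1.6²)) = 0.249339·exp(-0.94531) = 0.0968827] × [0.0429914] = 0.00416512
  f_II = [(1/(1.6·√(2π)))·exp(−(12.6−12.2)²/(2·1.6²)) = 0.249339·exp(-0.03125) = 0.241668] × [0.188211] = 0.0454845
  f_III = [(1/(1.6·√(2π)))·exp(−(12.6−13.9)²/(2·1.6²)) = 0.249339·exp(-0.33008) = 0.179242] × [0.237457] = 0.0425621
Unnormalised posteriors:
  π_I·f_I = 0.08 × 0.00416512 = 0.00033321
  π_II·f_II = 0.50 × 0.0454845 = 0.0227422
  π_III·f_III = 0.42 × 0.0425621 = 0.0178761
Denominator: 0.00033321 + 0.0227422 + 0.0178761 = 0.0409515
So the posterior for Setting II is 0.0227422 / 0.0409515 ≈ 0.5553.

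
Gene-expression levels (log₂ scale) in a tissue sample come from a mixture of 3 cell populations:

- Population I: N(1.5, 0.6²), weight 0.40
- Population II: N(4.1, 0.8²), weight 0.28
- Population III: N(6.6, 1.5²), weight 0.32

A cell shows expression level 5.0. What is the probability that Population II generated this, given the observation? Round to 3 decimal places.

0.606

Posterior ∝ prior × likelihood, so P(k | x) ∝ P(Z=k) f_k(x); normalise over all components.
Normal densities:
  p_I = 2.71469e-08
  p_II = 0.264846
  p_III = 0.150575
Unnormalised posteriors:
  P(Z=I)·p_I = 0.40 × 2.71469e-08 = 1.08588e-08
  P(Z=II)·p_II = 0.28 × 0.264846 = 0.0741568
  P(Z=III)·p_III = 0.32 × 0.150575 = 0.0481841
Marginal: 1.08588e-08 + 0.0741568 + 0.0481841 = 0.122341
Responsibility of Population II: 0.0741568 / 0.122341 ≈ 0.606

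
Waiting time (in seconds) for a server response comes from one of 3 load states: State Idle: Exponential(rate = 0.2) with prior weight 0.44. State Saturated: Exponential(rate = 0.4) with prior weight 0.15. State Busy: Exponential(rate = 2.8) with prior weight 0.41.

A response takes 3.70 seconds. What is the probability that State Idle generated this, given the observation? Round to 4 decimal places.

P(component k | x) = P(Z=k)·f_k(x) / marginal(x), where marginal(x) = Σ_j P(Z=j)·f_j(x).
Evaluate each component's likelihood at the observed value:
  p_Idle = 0.2·e^(−0.2·3.70) = 0.2·e^(−0.7400) = 0.0954228
  p_Saturated = 0.4·e^(−0.4·3.70) = 0.4·e^(−1.4800) = 0.0910551
  p_Busy = 2.8·e^(−2.8·3.70) = 2.8·e^(−10.3600) = 8.86885e-05
Unnormalised posteriors:
  P(Z=Idle)·p_Idle = 0.44 × 0.0954228 = 0.041986
  P(Z=Saturated)·p_Saturated = 0.15 × 0.0910551 = 0.0136583
  P(Z=Busy)·p_Busy = 0.41 × 8.86885e-05 = 3.63623e-05
Evidence: 0.041986 + 0.0136583 + 3.63623e-05 = 0.0556806
So the posterior for State Idle is 0.041986 / 0.0556806 ≈ 0.7541.

0.7541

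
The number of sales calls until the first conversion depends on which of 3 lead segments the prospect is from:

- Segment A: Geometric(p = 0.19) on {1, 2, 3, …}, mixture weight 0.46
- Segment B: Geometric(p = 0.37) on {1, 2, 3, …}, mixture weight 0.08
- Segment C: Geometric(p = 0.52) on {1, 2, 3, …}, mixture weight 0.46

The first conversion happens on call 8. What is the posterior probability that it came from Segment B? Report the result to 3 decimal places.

The responsibility of component k is π_k f_k(x) divided by Σ_j π_j f_j(x).
Geometric probabilities:
  f_A = 0.19·(1−0.19)^7 = 0.19·0.228768 = 0.0434659
  f_B = 0.37·(1−0.37)^7 = 0.37·0.0393898 = 0.0145742
  f_C = 0.52·(1−0.52)^7 = 0.52·0.00587068 = 0.00305276
Multiply by the mixture weights:
  π_A·f_A = 0.46 × 0.0434659 = 0.0199943
  π_B·f_B = 0.08 × 0.0145742 = 0.00116594
  π_C·f_C = 0.46 × 0.00305276 = 0.00140427
Normaliser: 0.0199943 + 0.00116594 + 0.00140427 = 0.0225645
So the posterior for Segment B is 0.00116594 / 0.0225645 ≈ 0.052.

0.052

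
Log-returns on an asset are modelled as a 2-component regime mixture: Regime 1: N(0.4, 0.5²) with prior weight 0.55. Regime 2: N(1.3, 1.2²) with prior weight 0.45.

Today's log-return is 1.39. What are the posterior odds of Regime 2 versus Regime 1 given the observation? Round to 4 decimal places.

Only the two components matter; the odds are (π_i f_i(x)) / (π_j f_j(x)).
Normal densities:
  f_1 = (1/(0.5·√(2π)))·exp(−(1.39−0.4)²/(2·0.5²)) = 0.797885·exp(-1.96020) = 0.112366
  f_2 = (1/(1.2·√(2π)))·exp(−(1.39−1.3)²/(2·1.2²)) = 0.332452·exp(-0.00281) = 0.331518
0.149183 / 0.0618015 ≈ 2.4139

2.4139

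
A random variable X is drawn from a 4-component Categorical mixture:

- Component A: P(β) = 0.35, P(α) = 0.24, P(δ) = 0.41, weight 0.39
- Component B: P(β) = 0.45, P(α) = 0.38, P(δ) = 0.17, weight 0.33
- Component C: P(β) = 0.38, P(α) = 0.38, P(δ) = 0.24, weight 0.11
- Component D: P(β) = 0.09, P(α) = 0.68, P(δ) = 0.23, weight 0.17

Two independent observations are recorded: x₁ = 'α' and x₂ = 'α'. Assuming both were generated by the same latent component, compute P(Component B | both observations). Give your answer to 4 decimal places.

0.2895

By Bayes' theorem, P(k | x) = π_k f_k(x) / Σ_j π_j f_j(x).
Since both observations come from the same component, the likelihood for component k is f_k(x₁)·f_k(x₂).
  L_A = [P(α | comp) = 0.24] × [0.24] = 0.0576
  L_B = [P(α | comp) = 0.38] × [0.38] = 0.1444
  L_C = [P(α | comp) = 0.38] × [0.38] = 0.1444
  L_D = [P(α | comp) = 0.68] × [0.68] = 0.4624
Multiply by the mixture weights:
  π_A·L_A = 0.39 × 0.0576 = 0.022464
  π_B·L_B = 0.33 × 0.1444 = 0.047652
  π_C·L_C = 0.11 × 0.1444 = 0.015884
  π_D·L_D = 0.17 × 0.4624 = 0.078608
Denominator: 0.022464 + 0.047652 + 0.015884 + 0.078608 = 0.164608
P(Component B | x₁,x₂) = 0.047652 / 0.164608 ≈ 0.2895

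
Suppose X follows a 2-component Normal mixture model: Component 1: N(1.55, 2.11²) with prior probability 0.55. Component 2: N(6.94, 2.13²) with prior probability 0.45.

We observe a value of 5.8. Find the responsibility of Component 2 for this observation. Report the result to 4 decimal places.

0.8423

The responsibility of component k is π_k f_k(x) divided by Σ_j π_j f_j(x).
Normal densities:
  L_1 = (1/(2.11·√(2π)))·exp(−(5.8−1.55)²/(2·2.11²)) = 0.189072·exp(-2.02854) = 0.0248682
  L_2 = (1/(2.13·√(2π)))·exp(−(5.8−6.94)²/(2·2.13²)) = 0.187297·exp(-0.14323) = 0.162304
Weight by the priors:
  π_1·L_1 = 0.55 × 0.0248682 = 0.0136775
  π_2·L_2 = 0.45 × 0.162304 = 0.0730367
Marginal: 0.0136775 + 0.0730367 = 0.0867142
Responsibility of Component 2: 0.0730367 / 0.0867142 ≈ 0.8423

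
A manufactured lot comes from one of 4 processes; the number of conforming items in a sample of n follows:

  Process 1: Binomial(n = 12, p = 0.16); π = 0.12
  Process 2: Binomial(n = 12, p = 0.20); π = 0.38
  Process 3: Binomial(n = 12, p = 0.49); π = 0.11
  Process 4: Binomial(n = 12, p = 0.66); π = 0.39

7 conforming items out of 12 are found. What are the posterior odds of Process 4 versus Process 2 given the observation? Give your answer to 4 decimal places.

60.6489

Posterior odds = (w_i f_i(x)) / (w_j f_j(x)); the normalising sum cancels.
Component likelihoods at x = 7 conforming items out of 12:
  f_1 = C(12,7)·0.16^7·0.84^5 = 792·2.68435e-06·0.418212 = 0.000889122
  f_2 = C(12,7)·0.20^7·0.80^5 = 792·1.28e-05·0.32768 = 0.00332189
  f_3 = C(12,7)·0.49^7·0.51^5 = 792·0.00678223·0.0345025 = 0.185331
  f_4 = C(12,7)·0.66^7·0.34^5 = 792·0.0545516·0.00454354 = 0.196303
0.0765582 / 0.00126232 ≈ 60.6489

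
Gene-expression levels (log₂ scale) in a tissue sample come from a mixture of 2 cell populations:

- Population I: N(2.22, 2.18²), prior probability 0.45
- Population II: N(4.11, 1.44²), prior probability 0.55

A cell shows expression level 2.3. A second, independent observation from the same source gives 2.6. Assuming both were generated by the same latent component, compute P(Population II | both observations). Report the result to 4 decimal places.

0.4271

By Bayes' theorem, P(k | x) = π_k f_k(x) / Σ_j π_j f_j(x).
Since both observations come from the same component, the likelihood for component k is f_k(x₁)·f_k(x₂).
  p_I = [0.182878] × [0.180242] = 0.0329622
  p_II = [0.12574] × [0.159873] = 0.0201025
Prior × likelihood for each component:
  π_I·p_I = 0.45 × 0.0329622 = 0.014833
  π_II·p_II = 0.55 × 0.0201025 = 0.0110564
Normaliser: 0.014833 + 0.0110564 = 0.0258894
P(Population II | x₁, x₂) = 0.0110564 / 0.0258894 ≈ 0.4271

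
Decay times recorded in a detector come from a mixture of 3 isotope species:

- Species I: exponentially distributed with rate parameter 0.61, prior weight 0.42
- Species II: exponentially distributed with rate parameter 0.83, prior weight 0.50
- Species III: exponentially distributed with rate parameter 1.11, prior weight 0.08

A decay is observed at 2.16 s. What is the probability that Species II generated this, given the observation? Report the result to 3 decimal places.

0.474

The responsibility of component k is w_k f_k(x) divided by Σ_j w_j f_j(x).
Evaluate each component's likelihood at the observed value:
  L_I = 0.61·e^(−0.61·2.16) = 0.61·e^(−1.3176) = 0.163344
  L_II = 0.83·e^(−0.83·2.16) = 0.83·e^(−1.7928) = 0.138189
  L_III = 1.11·e^(−1.11·2.16) = 1.11·e^(−2.3976) = 0.100939
Unnormalised posteriors:
  w_I·L_I = 0.42 × 0.163344 = 0.0686045
  w_II·L_II = 0.50 × 0.138189 = 0.0690947
  w_III·L_III = 0.08 × 0.100939 = 0.00807511
Denominator: 0.0686045 + 0.0690947 + 0.00807511 = 0.145774
Responsibility of Species II: 0.0690947 / 0.145774 ≈ 0.474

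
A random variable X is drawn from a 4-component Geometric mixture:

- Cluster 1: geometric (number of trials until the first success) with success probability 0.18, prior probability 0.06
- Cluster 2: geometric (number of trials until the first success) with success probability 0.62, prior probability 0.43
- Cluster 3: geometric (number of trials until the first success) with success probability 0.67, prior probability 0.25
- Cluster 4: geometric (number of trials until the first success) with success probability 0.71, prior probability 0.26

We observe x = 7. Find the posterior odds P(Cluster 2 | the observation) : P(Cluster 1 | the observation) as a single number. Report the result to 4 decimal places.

Posterior odds = (π_i f_i(x)) / (π_j f_j(x)); the normalising sum cancels.
Geometric probabilities:
  f_1 = 0.0547212
  f_2 = 0.00186678
  f_3 = 0.000865284
  f_4 = 0.000422325
Odds = (0.43/0.06) × (0.00186678/0.0547212) = 7.16667 × 0.0341144 ≈ 0.2445

0.2445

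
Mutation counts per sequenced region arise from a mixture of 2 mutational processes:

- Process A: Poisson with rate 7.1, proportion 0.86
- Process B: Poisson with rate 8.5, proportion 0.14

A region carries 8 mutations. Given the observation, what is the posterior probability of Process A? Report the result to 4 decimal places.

The responsibility of component k is π_k f_k(x) divided by Σ_j π_j f_j(x).
Component likelihoods at x = 8 mutations:
  p_A = 0.132146
  p_B = 0.137508
Weight by the priors:
  π_A·p_A = 0.86 × 0.132146 = 0.113646
  π_B·p_B = 0.14 × 0.137508 = 0.0192511
Evidence: 0.113646 + 0.0192511 = 0.132897
Responsibility of Process A: 0.113646 / 0.132897 ≈ 0.8551

0.8551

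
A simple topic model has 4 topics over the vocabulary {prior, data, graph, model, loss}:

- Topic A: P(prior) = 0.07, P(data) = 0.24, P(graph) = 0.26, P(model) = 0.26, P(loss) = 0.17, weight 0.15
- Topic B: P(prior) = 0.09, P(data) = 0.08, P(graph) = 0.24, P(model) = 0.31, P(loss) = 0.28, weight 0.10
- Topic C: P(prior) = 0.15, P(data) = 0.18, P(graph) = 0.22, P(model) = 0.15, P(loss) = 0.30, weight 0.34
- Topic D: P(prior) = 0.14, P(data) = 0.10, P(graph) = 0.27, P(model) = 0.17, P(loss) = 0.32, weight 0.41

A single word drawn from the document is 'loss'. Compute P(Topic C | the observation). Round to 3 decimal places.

0.356

Apply Bayes' rule: the posterior for each component is proportional to its prior times its likelihood at x.
Categorical probabilities:
  L_A = P(loss | comp) = 0.17
  L_B = P(loss | comp) = 0.28
  L_C = P(loss | comp) = 0.30
  L_D = P(loss | comp) = 0.32
Prior × likelihood for each component:
  w_A·L_A = 0.15 × 0.17 = 0.0255
  w_B·L_B = 0.10 × 0.28 = 0.028
  w_C·L_C = 0.34 × 0.3 = 0.102
  w_D·L_D = 0.41 × 0.32 = 0.1312
Sum: 0.0255 + 0.028 + 0.102 + 0.1312 = 0.2867
So the posterior for Topic C is 0.102 / 0.2867 ≈ 0.356.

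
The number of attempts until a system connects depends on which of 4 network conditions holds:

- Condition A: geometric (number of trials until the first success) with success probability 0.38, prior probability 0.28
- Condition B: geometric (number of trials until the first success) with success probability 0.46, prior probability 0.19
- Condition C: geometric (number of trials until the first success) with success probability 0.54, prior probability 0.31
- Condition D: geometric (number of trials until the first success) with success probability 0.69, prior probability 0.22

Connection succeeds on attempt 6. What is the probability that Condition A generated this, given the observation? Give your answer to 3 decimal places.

Posterior ∝ prior × likelihood, so P(k | x) ∝ π_k f_k(x); normalise over all components.
Evaluate each component's likelihood at the observed value:
  f_A = 0.034813
  f_B = 0.0211216
  f_C = 0.011122
  f_D = 0.00197541
Unnormalised posteriors:
  π_A·f_A = 0.28 × 0.034813 = 0.00974765
  π_B·f_B = 0.19 × 0.0211216 = 0.0040131
  π_C·f_C = 0.31 × 0.011122 = 0.00344782
  π_D·f_D = 0.22 × 0.00197541 = 0.000434591
Normaliser: 0.00974765 + 0.0040131 + 0.00344782 + 0.000434591 = 0.0176432
So the posterior for Condition A is 0.00974765 / 0.0176432 ≈ 0.552.

0.552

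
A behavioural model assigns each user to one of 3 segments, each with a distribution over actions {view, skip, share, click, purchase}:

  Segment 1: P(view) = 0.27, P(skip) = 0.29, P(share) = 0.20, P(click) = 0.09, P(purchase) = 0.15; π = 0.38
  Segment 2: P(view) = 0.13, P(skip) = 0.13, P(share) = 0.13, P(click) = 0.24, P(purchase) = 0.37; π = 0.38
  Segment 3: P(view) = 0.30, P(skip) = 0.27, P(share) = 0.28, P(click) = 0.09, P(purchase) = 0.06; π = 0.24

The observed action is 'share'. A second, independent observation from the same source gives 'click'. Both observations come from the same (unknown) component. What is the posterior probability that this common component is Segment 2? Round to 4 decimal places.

0.4791

Apply Bayes' rule: the posterior for each component is proportional to its prior times its likelihood at x.
Since both observations come from the same component, the likelihood for component k is f_k(x₁)·f_k(x₂).
  f_1 = [0.2] × [0.09] = 0.018
  f_2 = [0.13] × [0.24] = 0.0312
  f_3 = [0.28] × [0.09] = 0.0252
Prior × likelihood for each component:
  P(Z=1)·f_1 = 0.38 × 0.018 = 0.00684
  P(Z=2)·f_2 = 0.38 × 0.0312 = 0.011856
  P(Z=3)·f_3 = 0.24 × 0.0252 = 0.006048
Evidence: 0.00684 + 0.011856 + 0.006048 = 0.024744
P(Segment 2 | data) ≈ 0.4791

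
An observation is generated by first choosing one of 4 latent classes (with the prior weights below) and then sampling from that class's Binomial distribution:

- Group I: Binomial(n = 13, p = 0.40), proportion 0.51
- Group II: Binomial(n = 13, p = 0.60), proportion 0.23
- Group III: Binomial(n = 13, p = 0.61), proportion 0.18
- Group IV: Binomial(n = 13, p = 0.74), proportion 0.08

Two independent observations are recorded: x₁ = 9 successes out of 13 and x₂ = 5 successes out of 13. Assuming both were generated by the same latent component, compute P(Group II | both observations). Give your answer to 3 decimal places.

0.364

P(component k | x) = P(Z=k)·f_k(x) / marginal(x), where marginal(x) = Σ_j P(Z=j)·f_j(x).
Since both observations come from the same component, the likelihood for component k is f_k(x₁)·f_k(x₂).
  f_I = [C(13,9)·0.40^9·0.60^4 = 715·0.000262144·0.1296 = 0.0242913] × [0.221355] = 0.00537699
  f_II = [C(13,9)·0.60^9·0.40^4 = 715·0.0100777·0.0256 = 0.184462] × [0.0655865] = 0.0120982
  f_III = [C(13,9)·0.61^9·0.39^4 = 715·0.0116941·0.0231344 = 0.193434] × [0.0581761] = 0.0112532
  f_IV = [C(13,9)·0.74^9·0.26^4 = 715·0.0665404·0.00456976 = 0.217413] × [0.00596381] = 0.00129661
Weight by the priors:
  P(Z=I)·f_I = 0.51 × 0.00537699 = 0.00274227
  P(Z=II)·f_II = 0.23 × 0.0120982 = 0.00278259
  P(Z=III)·f_III = 0.18 × 0.0112532 = 0.00202558
  P(Z=IV)·f_IV = 0.08 × 0.00129661 = 0.000103729
Denominator: 0.00274227 + 0.00278259 + 0.00202558 + 0.000103729 = 0.00765417
So the posterior for Group II is 0.00278259 / 0.00765417 ≈ 0.364.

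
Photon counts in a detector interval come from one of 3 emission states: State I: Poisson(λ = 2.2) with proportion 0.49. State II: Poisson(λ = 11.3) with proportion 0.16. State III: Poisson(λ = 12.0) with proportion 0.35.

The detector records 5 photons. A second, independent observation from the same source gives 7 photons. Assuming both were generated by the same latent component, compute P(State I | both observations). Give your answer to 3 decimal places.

The responsibility of component k is π_k f_k(x) divided by Σ_j π_j f_j(x).
Since both observations come from the same component, the likelihood for component k is f_k(x₁)·f_k(x₂).
  f_I = [0.0475866] × [0.00548378] = 0.000260954
  f_II = [0.0189969] × [0.0577552] = 0.00109717
  f_III = [0.0127406] × [0.0436822] = 0.000556539
Prior × likelihood for each component:
  π_I·f_I = 0.49 × 0.000260954 = 0.000127868
  π_II·f_II = 0.16 × 0.00109717 = 0.000175547
  π_III·f_III = 0.35 × 0.000556539 = 0.000194789
Normaliser: 0.000127868 + 0.000175547 + 0.000194789 = 0.000498204
P(State I | x₁,x₂) ≈ 0.257

0.257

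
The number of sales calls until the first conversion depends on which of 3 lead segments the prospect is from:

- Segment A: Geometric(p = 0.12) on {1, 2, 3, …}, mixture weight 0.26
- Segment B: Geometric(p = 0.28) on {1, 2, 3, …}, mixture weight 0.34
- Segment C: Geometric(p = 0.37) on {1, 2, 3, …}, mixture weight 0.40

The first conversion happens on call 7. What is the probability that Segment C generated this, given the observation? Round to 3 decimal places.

0.250

The responsibility of component k is w_k f_k(x) divided by Σ_j w_j f_j(x).
Geometric probabilities:
  f_A = 0.12·(1−0.12)^6 = 0.12·0.464404 = 0.0557285
  f_B = 0.28·(1−0.28)^6 = 0.28·0.139314 = 0.0390079
  f_C = 0.37·(1−0.37)^6 = 0.37·0.0625235 = 0.0231337
Multiply by the mixture weights:
  w_A·f_A = 0.26 × 0.0557285 = 0.0144894
  w_B·f_B = 0.34 × 0.0390079 = 0.0132627
  w_C·f_C = 0.40 × 0.0231337 = 0.00925348
Sum: 0.0144894 + 0.0132627 + 0.00925348 = 0.0370056
P(Segment C | x) ≈ 0.250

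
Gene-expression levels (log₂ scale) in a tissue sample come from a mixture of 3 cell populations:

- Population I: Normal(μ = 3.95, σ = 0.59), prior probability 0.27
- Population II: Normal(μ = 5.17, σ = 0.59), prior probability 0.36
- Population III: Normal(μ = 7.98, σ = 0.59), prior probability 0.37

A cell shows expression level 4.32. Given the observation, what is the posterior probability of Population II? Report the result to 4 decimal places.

Apply Bayes' rule: the posterior for each component is proportional to its prior times its likelihood at x.
Normal densities:
  p_I = (1/(0.59·√(2π)))·exp(−(4.32−3.95)²/(2·0.59²)) = 0.676173·exp(-0.19664) = 0.555468
  p_II = (1/(0.59·√(2π)))·exp(−(4.32−5.17)²/(2·0.59²)) = 0.676173·exp(-1.03778) = 0.239529
  p_III = (1/(0.59·√(2π)))·exp(−(4.32−7.98)²/(2·0.59²)) = 0.676173·exp(-19.24102) = 2.97706e-09
Multiply by the mixture weights:
  π_I·p_I = 0.27 × 0.555468 = 0.149976
  π_II·p_II = 0.36 × 0.239529 = 0.0862303
  π_III·p_III = 0.37 × 2.97706e-09 = 1.10151e-09
Normaliser: 0.149976 + 0.0862303 + 1.10151e-09 = 0.236207
P(Population II | data) = 0.0862303 / 0.236207 ≈ 0.3651

0.3651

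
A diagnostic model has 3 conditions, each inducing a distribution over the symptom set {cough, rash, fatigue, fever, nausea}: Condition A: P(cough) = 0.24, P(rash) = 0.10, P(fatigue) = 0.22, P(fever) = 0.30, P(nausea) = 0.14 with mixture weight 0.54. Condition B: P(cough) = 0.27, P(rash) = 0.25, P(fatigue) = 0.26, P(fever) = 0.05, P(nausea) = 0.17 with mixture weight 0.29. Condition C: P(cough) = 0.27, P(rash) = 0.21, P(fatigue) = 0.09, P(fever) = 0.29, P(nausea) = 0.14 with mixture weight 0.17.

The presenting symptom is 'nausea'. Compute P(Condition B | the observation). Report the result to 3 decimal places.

0.332

P(component k | x) = w_k·f_k(x) / marginal(x), where marginal(x) = Σ_j w_j·f_j(x).
Component likelihoods at x = 'nausea':
  L_A = P(nausea | comp) = 0.14
  L_B = P(nausea | comp) = 0.17
  L_C = P(nausea | comp) = 0.14
Multiply by the mixture weights:
  w_A·L_A = 0.54 × 0.14 = 0.0756
  w_B·L_B = 0.29 × 0.17 = 0.0493
  w_C·L_C = 0.17 × 0.14 = 0.0238
Sum: 0.0756 + 0.0493 + 0.0238 = 0.1487
P(Condition B | x) ≈ 0.332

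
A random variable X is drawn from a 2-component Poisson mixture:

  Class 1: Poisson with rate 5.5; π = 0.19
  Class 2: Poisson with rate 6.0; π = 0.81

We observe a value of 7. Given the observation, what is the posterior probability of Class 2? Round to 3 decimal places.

By Bayes' theorem, P(k | x) = π_k f_k(x) / Σ_j π_j f_j(x).
Evaluate each component's likelihood at the observed value:
  f_1 = 0.123449
  f_2 = 0.137677
Prior × likelihood for each component:
  π_1·f_1 = 0.19 × 0.123449 = 0.0234554
  π_2·f_2 = 0.81 × 0.137677 = 0.111518
Denominator: 0.0234554 + 0.111518 = 0.134974
So the posterior for Class 2 is 0.111518 / 0.134974 ≈ 0.826.

0.826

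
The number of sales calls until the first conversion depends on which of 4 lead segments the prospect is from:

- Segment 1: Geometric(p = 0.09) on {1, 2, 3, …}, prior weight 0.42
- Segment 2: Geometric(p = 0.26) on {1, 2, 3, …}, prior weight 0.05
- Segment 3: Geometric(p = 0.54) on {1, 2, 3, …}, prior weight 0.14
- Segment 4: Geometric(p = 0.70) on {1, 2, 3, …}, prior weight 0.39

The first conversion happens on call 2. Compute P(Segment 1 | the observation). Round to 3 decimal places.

Posterior ∝ prior × likelihood, so P(k | x) ∝ P(Z=k) f_k(x); normalise over all components.
Geometric probabilities:
  L_1 = 0.09·(1−0.09)^1 = 0.09·0.91 = 0.0819
  L_2 = 0.26·(1−0.26)^1 = 0.26·0.74 = 0.1924
  L_3 = 0.54·(1−0.54)^1 = 0.54·0.46 = 0.2484
  L_4 = 0.70·(1−0.70)^1 = 0.70·0.3 = 0.21
Weight by the priors:
  P(Z=1)·L_1 = 0.42 × 0.0819 = 0.034398
  P(Z=2)·L_2 = 0.05 × 0.1924 = 0.00962
  P(Z=3)·L_3 = 0.14 × 0.2484 = 0.034776
  P(Z=4)·L_4 = 0.39 × 0.21 = 0.0819
Marginal: 0.034398 + 0.00962 + 0.034776 + 0.0819 = 0.160694
Responsibility of Segment 1: 0.034398 / 0.160694 ≈ 0.214

0.214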